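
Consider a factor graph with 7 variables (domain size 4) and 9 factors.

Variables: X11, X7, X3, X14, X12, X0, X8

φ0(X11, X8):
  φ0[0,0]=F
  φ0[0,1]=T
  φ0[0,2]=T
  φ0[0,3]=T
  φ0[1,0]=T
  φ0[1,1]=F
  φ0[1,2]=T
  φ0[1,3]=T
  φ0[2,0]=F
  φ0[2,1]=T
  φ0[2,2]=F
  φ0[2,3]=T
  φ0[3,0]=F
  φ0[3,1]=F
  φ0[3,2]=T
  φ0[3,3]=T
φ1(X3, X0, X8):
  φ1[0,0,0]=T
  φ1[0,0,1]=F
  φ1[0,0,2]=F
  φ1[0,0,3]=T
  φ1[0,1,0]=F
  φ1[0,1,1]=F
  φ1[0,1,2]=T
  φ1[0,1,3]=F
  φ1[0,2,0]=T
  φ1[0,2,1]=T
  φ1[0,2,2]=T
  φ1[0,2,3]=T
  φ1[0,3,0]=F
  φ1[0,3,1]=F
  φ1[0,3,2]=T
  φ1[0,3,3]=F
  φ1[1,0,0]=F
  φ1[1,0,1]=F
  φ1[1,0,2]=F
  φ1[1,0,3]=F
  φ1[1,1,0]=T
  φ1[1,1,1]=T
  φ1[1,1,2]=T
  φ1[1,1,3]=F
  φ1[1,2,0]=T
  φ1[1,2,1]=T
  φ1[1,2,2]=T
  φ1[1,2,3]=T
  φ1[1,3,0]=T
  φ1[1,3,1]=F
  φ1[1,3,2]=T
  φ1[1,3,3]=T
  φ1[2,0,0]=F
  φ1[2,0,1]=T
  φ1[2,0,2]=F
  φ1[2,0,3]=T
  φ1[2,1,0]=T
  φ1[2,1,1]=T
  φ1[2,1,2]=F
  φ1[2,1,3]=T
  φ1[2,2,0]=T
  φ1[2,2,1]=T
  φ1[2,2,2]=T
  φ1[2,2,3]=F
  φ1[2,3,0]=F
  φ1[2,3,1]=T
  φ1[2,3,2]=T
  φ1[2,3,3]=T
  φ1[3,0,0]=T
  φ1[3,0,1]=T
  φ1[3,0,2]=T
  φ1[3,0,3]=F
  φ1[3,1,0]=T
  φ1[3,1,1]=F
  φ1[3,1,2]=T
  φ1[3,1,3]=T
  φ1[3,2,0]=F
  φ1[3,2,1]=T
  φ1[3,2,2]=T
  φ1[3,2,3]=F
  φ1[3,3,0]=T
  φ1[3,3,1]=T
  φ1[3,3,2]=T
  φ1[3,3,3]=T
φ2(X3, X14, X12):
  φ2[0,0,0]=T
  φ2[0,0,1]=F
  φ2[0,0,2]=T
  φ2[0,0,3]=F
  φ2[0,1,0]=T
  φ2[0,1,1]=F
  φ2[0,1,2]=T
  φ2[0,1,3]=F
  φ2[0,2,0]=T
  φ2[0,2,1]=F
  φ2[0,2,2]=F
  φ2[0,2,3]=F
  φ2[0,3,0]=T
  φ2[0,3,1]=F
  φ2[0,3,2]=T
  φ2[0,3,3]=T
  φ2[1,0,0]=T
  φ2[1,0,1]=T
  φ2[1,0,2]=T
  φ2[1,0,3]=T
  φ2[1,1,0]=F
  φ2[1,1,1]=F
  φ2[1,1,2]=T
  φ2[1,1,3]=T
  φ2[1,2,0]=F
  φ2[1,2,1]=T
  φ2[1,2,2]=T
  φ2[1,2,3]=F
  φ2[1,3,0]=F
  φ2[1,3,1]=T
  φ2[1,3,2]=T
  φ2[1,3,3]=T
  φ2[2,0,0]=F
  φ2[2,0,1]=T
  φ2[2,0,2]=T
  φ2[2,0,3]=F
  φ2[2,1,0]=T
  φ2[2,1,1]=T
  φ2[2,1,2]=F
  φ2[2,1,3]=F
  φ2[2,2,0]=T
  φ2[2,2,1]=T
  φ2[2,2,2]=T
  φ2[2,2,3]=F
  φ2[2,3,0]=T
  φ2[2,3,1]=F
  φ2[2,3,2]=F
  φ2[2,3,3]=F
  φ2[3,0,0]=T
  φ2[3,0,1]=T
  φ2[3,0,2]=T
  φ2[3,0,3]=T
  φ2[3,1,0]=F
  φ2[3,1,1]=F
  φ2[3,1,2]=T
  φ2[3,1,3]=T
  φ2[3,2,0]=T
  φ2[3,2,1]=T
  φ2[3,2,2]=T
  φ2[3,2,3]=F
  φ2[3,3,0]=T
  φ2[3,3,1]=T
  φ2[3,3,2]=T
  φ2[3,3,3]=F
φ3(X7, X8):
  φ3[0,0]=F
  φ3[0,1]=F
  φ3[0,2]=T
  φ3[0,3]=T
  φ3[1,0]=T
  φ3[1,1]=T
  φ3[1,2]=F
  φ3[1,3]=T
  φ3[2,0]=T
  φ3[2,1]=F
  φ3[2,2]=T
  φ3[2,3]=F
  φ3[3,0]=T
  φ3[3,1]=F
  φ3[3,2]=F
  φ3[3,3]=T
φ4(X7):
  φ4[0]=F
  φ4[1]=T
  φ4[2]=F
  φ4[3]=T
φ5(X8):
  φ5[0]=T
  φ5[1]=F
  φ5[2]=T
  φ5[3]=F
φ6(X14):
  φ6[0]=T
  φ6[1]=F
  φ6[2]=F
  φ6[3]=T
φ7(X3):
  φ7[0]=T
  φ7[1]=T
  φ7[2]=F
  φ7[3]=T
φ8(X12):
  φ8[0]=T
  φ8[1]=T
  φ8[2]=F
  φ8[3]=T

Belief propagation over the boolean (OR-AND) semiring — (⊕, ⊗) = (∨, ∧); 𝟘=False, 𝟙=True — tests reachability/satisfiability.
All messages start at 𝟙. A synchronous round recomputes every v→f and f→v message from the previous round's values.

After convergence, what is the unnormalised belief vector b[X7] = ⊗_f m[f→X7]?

b[X7] = [F, T, F, T]

init: all messages = 𝟙 over 4 values
r1 m[φ0→X11] = [T, T, T, T]
r1 m[φ0→X8] = [T, T, T, T]
r1 m[φ1→X3] = [T, T, T, T]
r1 m[φ1→X0] = [T, T, T, T]
r1 m[φ1→X8] = [T, T, T, T]
r1 m[φ2→X3] = [T, T, T, T]
r1 m[φ2→X14] = [T, T, T, T]
r1 m[φ2→X12] = [T, T, T, T]
r1 m[φ3→X7] = [T, T, T, T]
r1 m[φ3→X8] = [T, T, T, T]
r1 m[φ4→X7] = [F, T, F, T]
r1 m[φ5→X8] = [T, F, T, F]
r1 m[φ6→X14] = [T, F, F, T]
r1 m[φ7→X3] = [T, T, F, T]
r1 m[φ8→X12] = [T, T, F, T]
r1 m[X11→φ0] = [T, T, T, T]
r1 m[X7→φ3] = [T, T, T, T]
r1 m[X7→φ4] = [T, T, T, T]
r1 m[X3→φ1] = [T, T, T, T]
r1 m[X3→φ2] = [T, T, T, T]
r1 m[X3→φ7] = [T, T, T, T]
r1 m[X14→φ2] = [T, T, T, T]
r1 m[X14→φ6] = [T, T, T, T]
r1 m[X12→φ2] = [T, T, T, T]
r1 m[X12→φ8] = [T, T, T, T]
r1 m[X0→φ1] = [T, T, T, T]
r1 m[X8→φ0] = [T, T, T, T]
r1 m[X8→φ1] = [T, T, T, T]
r1 m[X8→φ3] = [T, T, T, T]
r1 m[X8→φ5] = [T, T, T, T]
r2 m[φ0→X11] = [T, T, T, T]
r2 m[φ0→X8] = [T, T, T, T]
r2 m[φ1→X3] = [T, T, T, T]
r2 m[φ1→X0] = [T, T, T, T]
r2 m[φ1→X8] = [T, T, T, T]
r2 m[φ2→X3] = [T, T, T, T]
r2 m[φ2→X14] = [T, T, T, T]
r2 m[φ2→X12] = [T, T, T, T]
r2 m[φ3→X7] = [T, T, T, T]
r2 m[φ3→X8] = [T, T, T, T]
r2 m[φ4→X7] = [F, T, F, T]
r2 m[φ5→X8] = [T, F, T, F]
r2 m[φ6→X14] = [T, F, F, T]
r2 m[φ7→X3] = [T, T, F, T]
r2 m[φ8→X12] = [T, T, F, T]
r2 m[X11→φ0] = [T, T, T, T]
r2 m[X7→φ3] = [F, T, F, T]
r2 m[X7→φ4] = [T, T, T, T]
r2 m[X3→φ1] = [T, T, F, T]
r2 m[X3→φ2] = [T, T, F, T]
r2 m[X3→φ7] = [T, T, T, T]
r2 m[X14→φ2] = [T, F, F, T]
r2 m[X14→φ6] = [T, T, T, T]
r2 m[X12→φ2] = [T, T, F, T]
r2 m[X12→φ8] = [T, T, T, T]
r2 m[X0→φ1] = [T, T, T, T]
r2 m[X8→φ0] = [T, F, T, F]
r2 m[X8→φ1] = [T, F, T, F]
r2 m[X8→φ3] = [T, F, T, F]
r2 m[X8→φ5] = [T, T, T, T]
r3 m[φ0→X11] = [T, T, F, T]
r3 m[φ0→X8] = [T, T, T, T]
r3 m[φ1→X3] = [T, T, T, T]
r3 m[φ1→X0] = [T, T, T, T]
r3 m[φ1→X8] = [T, T, T, T]
r3 m[φ2→X3] = [T, T, T, T]
r3 m[φ2→X14] = [T, T, T, T]
r3 m[φ2→X12] = [T, T, T, T]
r3 m[φ3→X7] = [T, T, T, T]
r3 m[φ3→X8] = [T, T, F, T]
r3 m[φ4→X7] = [F, T, F, T]
r3 m[φ5→X8] = [T, F, T, F]
r3 m[φ6→X14] = [T, F, F, T]
r3 m[φ7→X3] = [T, T, F, T]
r3 m[φ8→X12] = [T, T, F, T]
r3 m[X11→φ0] = [T, T, T, T]
r3 m[X7→φ3] = [F, T, F, T]
r3 m[X7→φ4] = [T, T, T, T]
r3 m[X3→φ1] = [T, T, F, T]
r3 m[X3→φ2] = [T, T, F, T]
r3 m[X3→φ7] = [T, T, T, T]
r3 m[X14→φ2] = [T, F, F, T]
r3 m[X14→φ6] = [T, T, T, T]
r3 m[X12→φ2] = [T, T, F, T]
r3 m[X12→φ8] = [T, T, T, T]
r3 m[X0→φ1] = [T, T, T, T]
r3 m[X8→φ0] = [T, F, T, F]
r3 m[X8→φ1] = [T, F, T, F]
r3 m[X8→φ3] = [T, F, T, F]
r3 m[X8→φ5] = [T, T, T, T]
r4 m[φ0→X11] = [T, T, F, T]
r4 m[φ0→X8] = [T, T, T, T]
r4 m[φ1→X3] = [T, T, T, T]
r4 m[φ1→X0] = [T, T, T, T]
r4 m[φ1→X8] = [T, T, T, T]
r4 m[φ2→X3] = [T, T, T, T]
r4 m[φ2→X14] = [T, T, T, T]
r4 m[φ2→X12] = [T, T, T, T]
r4 m[φ3→X7] = [T, T, T, T]
r4 m[φ3→X8] = [T, T, F, T]
r4 m[φ4→X7] = [F, T, F, T]
r4 m[φ5→X8] = [T, F, T, F]
r4 m[φ6→X14] = [T, F, F, T]
r4 m[φ7→X3] = [T, T, F, T]
r4 m[φ8→X12] = [T, T, F, T]
r4 m[X11→φ0] = [T, T, T, T]
r4 m[X7→φ3] = [F, T, F, T]
r4 m[X7→φ4] = [T, T, T, T]
r4 m[X3→φ1] = [T, T, F, T]
r4 m[X3→φ2] = [T, T, F, T]
r4 m[X3→φ7] = [T, T, T, T]
r4 m[X14→φ2] = [T, F, F, T]
r4 m[X14→φ6] = [T, T, T, T]
r4 m[X12→φ2] = [T, T, F, T]
r4 m[X12→φ8] = [T, T, T, T]
r4 m[X0→φ1] = [T, T, T, T]
r4 m[X8→φ0] = [T, F, F, F]
r4 m[X8→φ1] = [T, F, F, F]
r4 m[X8→φ3] = [T, F, T, F]
r4 m[X8→φ5] = [T, T, F, T]
r5 m[φ0→X11] = [F, T, F, F]
r5 m[φ0→X8] = [T, T, T, T]
r5 m[φ1→X3] = [T, T, T, T]
r5 m[φ1→X0] = [T, T, T, T]
r5 m[φ1→X8] = [T, T, T, T]
r5 m[φ2→X3] = [T, T, T, T]
r5 m[φ2→X14] = [T, T, T, T]
r5 m[φ2→X12] = [T, T, T, T]
r5 m[φ3→X7] = [T, T, T, T]
r5 m[φ3→X8] = [T, T, F, T]
r5 m[φ4→X7] = [F, T, F, T]
r5 m[φ5→X8] = [T, F, T, F]
r5 m[φ6→X14] = [T, F, F, T]
r5 m[φ7→X3] = [T, T, F, T]
r5 m[φ8→X12] = [T, T, F, T]
r5 m[X11→φ0] = [T, T, T, T]
r5 m[X7→φ3] = [F, T, F, T]
r5 m[X7→φ4] = [T, T, T, T]
r5 m[X3→φ1] = [T, T, F, T]
r5 m[X3→φ2] = [T, T, F, T]
r5 m[X3→φ7] = [T, T, T, T]
r5 m[X14→φ2] = [T, F, F, T]
r5 m[X14→φ6] = [T, T, T, T]
r5 m[X12→φ2] = [T, T, F, T]
r5 m[X12→φ8] = [T, T, T, T]
r5 m[X0→φ1] = [T, T, T, T]
r5 m[X8→φ0] = [T, F, F, F]
r5 m[X8→φ1] = [T, F, F, F]
r5 m[X8→φ3] = [T, F, T, F]
r5 m[X8→φ5] = [T, T, F, T]
r6 m[φ0→X11] = [F, T, F, F]
r6 m[φ0→X8] = [T, T, T, T]
r6 m[φ1→X3] = [T, T, T, T]
r6 m[φ1→X0] = [T, T, T, T]
r6 m[φ1→X8] = [T, T, T, T]
r6 m[φ2→X3] = [T, T, T, T]
r6 m[φ2→X14] = [T, T, T, T]
r6 m[φ2→X12] = [T, T, T, T]
r6 m[φ3→X7] = [T, T, T, T]
r6 m[φ3→X8] = [T, T, F, T]
r6 m[φ4→X7] = [F, T, F, T]
r6 m[φ5→X8] = [T, F, T, F]
r6 m[φ6→X14] = [T, F, F, T]
r6 m[φ7→X3] = [T, T, F, T]
r6 m[φ8→X12] = [T, T, F, T]
r6 m[X11→φ0] = [T, T, T, T]
r6 m[X7→φ3] = [F, T, F, T]
r6 m[X7→φ4] = [T, T, T, T]
r6 m[X3→φ1] = [T, T, F, T]
r6 m[X3→φ2] = [T, T, F, T]
r6 m[X3→φ7] = [T, T, T, T]
r6 m[X14→φ2] = [T, F, F, T]
r6 m[X14→φ6] = [T, T, T, T]
r6 m[X12→φ2] = [T, T, F, T]
r6 m[X12→φ8] = [T, T, T, T]
r6 m[X0→φ1] = [T, T, T, T]
r6 m[X8→φ0] = [T, F, F, F]
r6 m[X8→φ1] = [T, F, F, F]
r6 m[X8→φ3] = [T, F, T, F]
r6 m[X8→φ5] = [T, T, F, T]
fixed point reached at round 6
b[X7] = ⊗ incoming = [F, T, F, T]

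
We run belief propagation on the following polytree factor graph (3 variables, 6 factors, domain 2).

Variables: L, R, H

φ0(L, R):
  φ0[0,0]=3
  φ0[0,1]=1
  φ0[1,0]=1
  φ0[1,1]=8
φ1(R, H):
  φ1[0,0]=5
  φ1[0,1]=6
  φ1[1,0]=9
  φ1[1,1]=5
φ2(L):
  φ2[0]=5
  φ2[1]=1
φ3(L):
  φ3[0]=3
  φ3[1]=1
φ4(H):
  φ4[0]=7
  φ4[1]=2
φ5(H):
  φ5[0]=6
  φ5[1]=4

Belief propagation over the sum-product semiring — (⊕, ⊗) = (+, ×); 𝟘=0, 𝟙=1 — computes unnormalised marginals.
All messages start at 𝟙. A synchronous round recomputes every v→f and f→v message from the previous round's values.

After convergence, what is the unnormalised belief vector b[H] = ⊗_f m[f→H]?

b[H] = [18354, 3128]

init: all messages = 𝟙 over 2 values
r1 m[φ0→L] = [4, 9]
r1 m[φ0→R] = [4, 9]
r1 m[φ1→R] = [11, 14]
r1 m[φ1→H] = [14, 11]
r1 m[φ2→L] = [5, 1]
r1 m[φ3→L] = [3, 1]
r1 m[φ4→H] = [7, 2]
r1 m[φ5→H] = [6, 4]
r1 m[L→φ0] = [1, 1]
r1 m[L→φ2] = [1, 1]
r1 m[L→φ3] = [1, 1]
r1 m[R→φ0] = [1, 1]
r1 m[R→φ1] = [1, 1]
r1 m[H→φ1] = [1, 1]
r1 m[H→φ4] = [1, 1]
r1 m[H→φ5] = [1, 1]
r2 m[φ0→L] = [4, 9]
r2 m[φ0→R] = [4, 9]
r2 m[φ1→R] = [11, 14]
r2 m[φ1→H] = [14, 11]
r2 m[φ2→L] = [5, 1]
r2 m[φ3→L] = [3, 1]
r2 m[φ4→H] = [7, 2]
r2 m[φ5→H] = [6, 4]
r2 m[L→φ0] = [15, 1]
r2 m[L→φ2] = [12, 9]
r2 m[L→φ3] = [20, 9]
r2 m[R→φ0] = [11, 14]
r2 m[R→φ1] = [4, 9]
r2 m[H→φ1] = [42, 8]
r2 m[H→φ4] = [84, 44]
r2 m[H→φ5] = [98, 22]
r3 m[φ0→L] = [47, 123]
r3 m[φ0→R] = [46, 23]
r3 m[φ1→R] = [258, 418]
r3 m[φ1→H] = [101, 69]
r3 m[φ2→L] = [5, 1]
r3 m[φ3→L] = [3, 1]
r3 m[φ4→H] = [7, 2]
r3 m[φ5→H] = [6, 4]
r3 m[L→φ0] = [15, 1]
r3 m[L→φ2] = [12, 9]
r3 m[L→φ3] = [20, 9]
r3 m[R→φ0] = [11, 14]
r3 m[R→φ1] = [4, 9]
r3 m[H→φ1] = [42, 8]
r3 m[H→φ4] = [84, 44]
r3 m[H→φ5] = [98, 22]
r4 m[φ0→L] = [47, 123]
r4 m[φ0→R] = [46, 23]
r4 m[φ1→R] = [258, 418]
r4 m[φ1→H] = [101, 69]
r4 m[φ2→L] = [5, 1]
r4 m[φ3→L] = [3, 1]
r4 m[φ4→H] = [7, 2]
r4 m[φ5→H] = [6, 4]
r4 m[L→φ0] = [15, 1]
r4 m[L→φ2] = [141, 123]
r4 m[L→φ3] = [235, 123]
r4 m[R→φ0] = [258, 418]
r4 m[R→φ1] = [46, 23]
r4 m[H→φ1] = [42, 8]
r4 m[H→φ4] = [606, 276]
r4 m[H→φ5] = [707, 138]
r5 m[φ0→L] = [1192, 3602]
r5 m[φ0→R] = [46, 23]
r5 m[φ1→R] = [258, 418]
r5 m[φ1→H] = [437, 391]
r5 m[φ2→L] = [5, 1]
r5 m[φ3→L] = [3, 1]
r5 m[φ4→H] = [7, 2]
r5 m[φ5→H] = [6, 4]
r5 m[L→φ0] = [15, 1]
r5 m[L→φ2] = [141, 123]
r5 m[L→φ3] = [235, 123]
r5 m[R→φ0] = [258, 418]
r5 m[R→φ1] = [46, 23]
r5 m[H→φ1] = [42, 8]
r5 m[H→φ4] = [606, 276]
r5 m[H→φ5] = [707, 138]
r6 m[φ0→L] = [1192, 3602]
r6 m[φ0→R] = [46, 23]
r6 m[φ1→R] = [258, 418]
r6 m[φ1→H] = [437, 391]
r6 m[φ2→L] = [5, 1]
r6 m[φ3→L] = [3, 1]
r6 m[φ4→H] = [7, 2]
r6 m[φ5→H] = [6, 4]
r6 m[L→φ0] = [15, 1]
r6 m[L→φ2] = [3576, 3602]
r6 m[L→φ3] = [5960, 3602]
r6 m[R→φ0] = [258, 418]
r6 m[R→φ1] = [46, 23]
r6 m[H→φ1] = [42, 8]
r6 m[H→φ4] = [2622, 1564]
r6 m[H→φ5] = [3059, 782]
r7 m[φ0→L] = [1192, 3602]
r7 m[φ0→R] = [46, 23]
r7 m[φ1→R] = [258, 418]
r7 m[φ1→H] = [437, 391]
r7 m[φ2→L] = [5, 1]
r7 m[φ3→L] = [3, 1]
r7 m[φ4→H] = [7, 2]
r7 m[φ5→H] = [6, 4]
r7 m[L→φ0] = [15, 1]
r7 m[L→φ2] = [3576, 3602]
r7 m[L→φ3] = [5960, 3602]
r7 m[R→φ0] = [258, 418]
r7 m[R→φ1] = [46, 23]
r7 m[H→φ1] = [42, 8]
r7 m[H→φ4] = [2622, 1564]
r7 m[H→φ5] = [3059, 782]
fixed point reached at round 7
b[H] = ⊗ incoming = [18354, 3128]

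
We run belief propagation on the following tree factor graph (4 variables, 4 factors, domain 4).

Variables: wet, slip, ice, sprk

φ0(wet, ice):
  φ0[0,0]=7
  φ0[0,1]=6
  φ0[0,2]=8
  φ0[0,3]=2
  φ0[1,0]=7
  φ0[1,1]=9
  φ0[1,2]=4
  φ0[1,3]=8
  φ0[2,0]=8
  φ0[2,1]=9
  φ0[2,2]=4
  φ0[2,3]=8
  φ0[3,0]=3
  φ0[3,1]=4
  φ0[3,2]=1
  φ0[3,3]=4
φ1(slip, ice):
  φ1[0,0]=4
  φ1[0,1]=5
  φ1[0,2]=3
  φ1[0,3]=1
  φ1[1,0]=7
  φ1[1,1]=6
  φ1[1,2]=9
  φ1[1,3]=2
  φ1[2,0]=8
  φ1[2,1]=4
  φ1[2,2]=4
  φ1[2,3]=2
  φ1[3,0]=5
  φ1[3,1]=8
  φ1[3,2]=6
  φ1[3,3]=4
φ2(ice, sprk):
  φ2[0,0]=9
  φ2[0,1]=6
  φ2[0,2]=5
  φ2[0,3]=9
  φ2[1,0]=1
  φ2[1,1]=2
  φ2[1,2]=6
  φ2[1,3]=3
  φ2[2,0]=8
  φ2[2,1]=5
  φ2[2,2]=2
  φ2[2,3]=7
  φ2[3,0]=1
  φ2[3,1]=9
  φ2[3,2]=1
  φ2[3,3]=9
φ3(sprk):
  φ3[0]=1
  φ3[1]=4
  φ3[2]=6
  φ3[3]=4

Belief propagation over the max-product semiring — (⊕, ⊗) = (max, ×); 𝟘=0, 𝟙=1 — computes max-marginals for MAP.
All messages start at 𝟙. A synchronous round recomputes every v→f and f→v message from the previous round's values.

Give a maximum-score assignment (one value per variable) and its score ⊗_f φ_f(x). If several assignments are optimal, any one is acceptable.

assignment: (wet=1, slip=3, ice=1, sprk=2); score = 2592

init: all messages = 𝟙 over 4 values
r1 m[φ0→wet] = [8, 9, 9, 4]
r1 m[φ0→ice] = [8, 9, 8, 8]
r1 m[φ1→slip] = [5, 9, 8, 8]
r1 m[φ1→ice] = [8, 8, 9, 4]
r1 m[φ2→ice] = [9, 6, 8, 9]
r1 m[φ2→sprk] = [9, 9, 6, 9]
r1 m[φ3→sprk] = [1, 4, 6, 4]
r1 m[wet→φ0] = [1, 1, 1, 1]
r1 m[slip→φ1] = [1, 1, 1, 1]
r1 m[ice→φ0] = [1, 1, 1, 1]
r1 m[ice→φ1] = [1, 1, 1, 1]
r1 m[ice→φ2] = [1, 1, 1, 1]
r1 m[sprk→φ2] = [1, 1, 1, 1]
r1 m[sprk→φ3] = [1, 1, 1, 1]
r2 m[φ0→wet] = [8, 9, 9, 4]
r2 m[φ0→ice] = [8, 9, 8, 8]
r2 m[φ1→slip] = [5, 9, 8, 8]
r2 m[φ1→ice] = [8, 8, 9, 4]
r2 m[φ2→ice] = [9, 6, 8, 9]
r2 m[φ2→sprk] = [9, 9, 6, 9]
r2 m[φ3→sprk] = [1, 4, 6, 4]
r2 m[wet→φ0] = [1, 1, 1, 1]
r2 m[slip→φ1] = [1, 1, 1, 1]
r2 m[ice→φ0] = [72, 48, 72, 36]
r2 m[ice→φ1] = [72, 54, 64, 72]
r2 m[ice→φ2] = [64, 72, 72, 32]
r2 m[sprk→φ2] = [1, 4, 6, 4]
r2 m[sprk→φ3] = [9, 9, 6, 9]
r3 m[φ0→wet] = [576, 504, 576, 216]
r3 m[φ0→ice] = [8, 9, 8, 8]
r3 m[φ1→slip] = [288, 576, 576, 432]
r3 m[φ1→ice] = [8, 8, 9, 4]
r3 m[φ2→ice] = [36, 36, 28, 36]
r3 m[φ2→sprk] = [576, 384, 432, 576]
r3 m[φ3→sprk] = [1, 4, 6, 4]
r3 m[wet→φ0] = [1, 1, 1, 1]
r3 m[slip→φ1] = [1, 1, 1, 1]
r3 m[ice→φ0] = [72, 48, 72, 36]
r3 m[ice→φ1] = [72, 54, 64, 72]
r3 m[ice→φ2] = [64, 72, 72, 32]
r3 m[sprk→φ2] = [1, 4, 6, 4]
r3 m[sprk→φ3] = [9, 9, 6, 9]
r4 m[φ0→wet] = [576, 504, 576, 216]
r4 m[φ0→ice] = [8, 9, 8, 8]
r4 m[φ1→slip] = [288, 576, 576, 432]
r4 m[φ1→ice] = [8, 8, 9, 4]
r4 m[φ2→ice] = [36, 36, 28, 36]
r4 m[φ2→sprk] = [576, 384, 432, 576]
r4 m[φ3→sprk] = [1, 4, 6, 4]
r4 m[wet→φ0] = [1, 1, 1, 1]
r4 m[slip→φ1] = [1, 1, 1, 1]
r4 m[ice→φ0] = [288, 288, 252, 144]
r4 m[ice→φ1] = [288, 324, 224, 288]
r4 m[ice→φ2] = [64, 72, 72, 32]
r4 m[sprk→φ2] = [1, 4, 6, 4]
r4 m[sprk→φ3] = [576, 384, 432, 576]
r5 m[φ0→wet] = [2016, 2592, 2592, 1152]
r5 m[φ0→ice] = [8, 9, 8, 8]
r5 m[φ1→slip] = [1620, 2016, 2304, 2592]
r5 m[φ1→ice] = [8, 8, 9, 4]
r5 m[φ2→ice] = [36, 36, 28, 36]
r5 m[φ2→sprk] = [576, 384, 432, 576]
r5 m[φ3→sprk] = [1, 4, 6, 4]
r5 m[wet→φ0] = [1, 1, 1, 1]
r5 m[slip→φ1] = [1, 1, 1, 1]
r5 m[ice→φ0] = [288, 288, 252, 144]
r5 m[ice→φ1] = [288, 324, 224, 288]
r5 m[ice→φ2] = [64, 72, 72, 32]
r5 m[sprk→φ2] = [1, 4, 6, 4]
r5 m[sprk→φ3] = [576, 384, 432, 576]
r6 m[φ0→wet] = [2016, 2592, 2592, 1152]
r6 m[φ0→ice] = [8, 9, 8, 8]
r6 m[φ1→slip] = [1620, 2016, 2304, 2592]
r6 m[φ1→ice] = [8, 8, 9, 4]
r6 m[φ2→ice] = [36, 36, 28, 36]
r6 m[φ2→sprk] = [576, 384, 432, 576]
r6 m[φ3→sprk] = [1, 4, 6, 4]
r6 m[wet→φ0] = [1, 1, 1, 1]
r6 m[slip→φ1] = [1, 1, 1, 1]
r6 m[ice→φ0] = [288, 288, 252, 144]
r6 m[ice→φ1] = [288, 324, 224, 288]
r6 m[ice→φ2] = [64, 72, 72, 32]
r6 m[sprk→φ2] = [1, 4, 6, 4]
r6 m[sprk→φ3] = [576, 384, 432, 576]
fixed point reached at round 6
traceback from wet: (wet=1, slip=3, ice=1, sprk=2), score=2592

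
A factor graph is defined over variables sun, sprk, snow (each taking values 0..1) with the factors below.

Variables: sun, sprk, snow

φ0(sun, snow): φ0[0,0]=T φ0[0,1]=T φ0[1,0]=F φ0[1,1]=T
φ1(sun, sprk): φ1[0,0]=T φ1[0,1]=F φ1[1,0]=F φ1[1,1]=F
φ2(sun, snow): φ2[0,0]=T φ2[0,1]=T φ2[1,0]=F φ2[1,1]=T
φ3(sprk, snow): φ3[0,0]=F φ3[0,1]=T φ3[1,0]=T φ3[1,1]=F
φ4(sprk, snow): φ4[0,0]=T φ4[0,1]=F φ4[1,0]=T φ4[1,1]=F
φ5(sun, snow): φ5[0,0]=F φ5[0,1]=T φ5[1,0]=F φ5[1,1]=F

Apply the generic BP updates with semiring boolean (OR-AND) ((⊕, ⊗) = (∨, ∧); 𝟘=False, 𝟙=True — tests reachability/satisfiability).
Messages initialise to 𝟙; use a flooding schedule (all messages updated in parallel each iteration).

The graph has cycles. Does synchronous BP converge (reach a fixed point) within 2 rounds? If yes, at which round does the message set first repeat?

init: all messages = 𝟙 over 2 values
r1 m[φ0→sun] = [T, T]
r1 m[φ0→snow] = [T, T]
r1 m[φ1→sun] = [T, F]
r1 m[φ1→sprk] = [T, F]
r1 m[φ2→sun] = [T, T]
r1 m[φ2→snow] = [T, T]
r1 m[φ3→sprk] = [T, T]
r1 m[φ3→snow] = [T, T]
r1 m[φ4→sprk] = [T, T]
r1 m[φ4→snow] = [T, F]
r1 m[φ5→sun] = [T, F]
r1 m[φ5→snow] = [F, T]
r1 m[sun→φ0] = [T, T]
r1 m[sun→φ1] = [T, T]
r1 m[sun→φ2] = [T, T]
r1 m[sun→φ5] = [T, T]
r1 m[sprk→φ1] = [T, T]
r1 m[sprk→φ3] = [T, T]
r1 m[sprk→φ4] = [T, T]
r1 m[snow→φ0] = [T, T]
r1 m[snow→φ2] = [T, T]
r1 m[snow→φ3] = [T, T]
r1 m[snow→φ4] = [T, T]
r1 m[snow→φ5] = [T, T]
r2 m[φ0→sun] = [T, T]
r2 m[φ0→snow] = [T, T]
r2 m[φ1→sun] = [T, F]
r2 m[φ1→sprk] = [T, F]
r2 m[φ2→sun] = [T, T]
r2 m[φ2→snow] = [T, T]
r2 m[φ3→sprk] = [T, T]
r2 m[φ3→snow] = [T, T]
r2 m[φ4→sprk] = [T, T]
r2 m[φ4→snow] = [T, F]
r2 m[φ5→sun] = [T, F]
r2 m[φ5→snow] = [F, T]
r2 m[sun→φ0] = [T, F]
r2 m[sun→φ1] = [T, F]
r2 m[sun→φ2] = [T, F]
r2 m[sun→φ5] = [T, F]
r2 m[sprk→φ1] = [T, T]
r2 m[sprk→φ3] = [T, F]
r2 m[sprk→φ4] = [T, F]
r2 m[snow→φ0] = [F, F]
r2 m[snow→φ2] = [F, F]
r2 m[snow→φ3] = [F, F]
r2 m[snow→φ4] = [F, T]
r2 m[snow→φ5] = [T, F]
no fixed point within 2 rounds

NOT CONVERGED within 2 rounds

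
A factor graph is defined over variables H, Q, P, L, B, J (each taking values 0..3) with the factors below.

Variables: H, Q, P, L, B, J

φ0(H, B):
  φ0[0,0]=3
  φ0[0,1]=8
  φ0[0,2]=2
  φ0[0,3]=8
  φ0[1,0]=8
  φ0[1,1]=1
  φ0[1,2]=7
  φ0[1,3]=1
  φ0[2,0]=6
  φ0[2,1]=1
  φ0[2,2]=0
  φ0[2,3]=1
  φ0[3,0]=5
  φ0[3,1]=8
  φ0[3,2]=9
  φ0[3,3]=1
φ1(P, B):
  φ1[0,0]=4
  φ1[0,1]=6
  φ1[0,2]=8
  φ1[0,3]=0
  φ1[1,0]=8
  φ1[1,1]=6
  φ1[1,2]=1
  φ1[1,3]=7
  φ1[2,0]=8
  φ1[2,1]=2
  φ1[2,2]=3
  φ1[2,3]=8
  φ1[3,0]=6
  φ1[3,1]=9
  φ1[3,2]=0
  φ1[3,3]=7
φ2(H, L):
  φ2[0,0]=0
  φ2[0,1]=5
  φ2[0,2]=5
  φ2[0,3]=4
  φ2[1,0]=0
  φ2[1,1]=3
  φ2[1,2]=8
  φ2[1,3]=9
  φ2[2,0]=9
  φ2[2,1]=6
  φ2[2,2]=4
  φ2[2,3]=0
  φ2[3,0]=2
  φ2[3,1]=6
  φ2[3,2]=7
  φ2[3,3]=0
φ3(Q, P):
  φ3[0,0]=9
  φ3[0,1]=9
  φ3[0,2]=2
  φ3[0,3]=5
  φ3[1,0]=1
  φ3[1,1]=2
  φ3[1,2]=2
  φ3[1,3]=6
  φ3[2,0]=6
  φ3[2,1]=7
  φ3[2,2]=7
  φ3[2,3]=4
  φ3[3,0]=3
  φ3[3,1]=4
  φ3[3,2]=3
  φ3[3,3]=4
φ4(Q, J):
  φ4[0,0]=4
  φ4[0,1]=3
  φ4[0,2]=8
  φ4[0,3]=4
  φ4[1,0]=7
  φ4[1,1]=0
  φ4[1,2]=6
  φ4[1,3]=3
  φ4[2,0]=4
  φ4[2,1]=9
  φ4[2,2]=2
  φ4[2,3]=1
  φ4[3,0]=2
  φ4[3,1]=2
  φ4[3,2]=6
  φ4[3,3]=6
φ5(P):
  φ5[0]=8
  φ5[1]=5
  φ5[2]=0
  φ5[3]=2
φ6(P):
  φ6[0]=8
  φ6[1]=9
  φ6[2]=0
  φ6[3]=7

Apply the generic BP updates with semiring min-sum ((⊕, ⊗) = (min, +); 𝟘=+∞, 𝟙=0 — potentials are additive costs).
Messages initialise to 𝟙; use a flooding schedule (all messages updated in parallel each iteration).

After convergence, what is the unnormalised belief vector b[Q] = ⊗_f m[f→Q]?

init: all messages = 𝟙 over 4 values
r1 m[φ0→H] = [2, 1, 0, 1]
r1 m[φ0→B] = [3, 1, 0, 1]
r1 m[φ1→P] = [0, 1, 2, 0]
r1 m[φ1→B] = [4, 2, 0, 0]
r1 m[φ2→H] = [0, 0, 0, 0]
r1 m[φ2→L] = [0, 3, 4, 0]
r1 m[φ3→Q] = [2, 1, 4, 3]
r1 m[φ3→P] = [1, 2, 2, 4]
r1 m[φ4→Q] = [3, 0, 1, 2]
r1 m[φ4→J] = [2, 0, 2, 1]
r1 m[φ5→P] = [8, 5, 0, 2]
r1 m[φ6→P] = [8, 9, 0, 7]
r1 m[H→φ0] = [0, 0, 0, 0]
r1 m[H→φ2] = [0, 0, 0, 0]
r1 m[Q→φ3] = [0, 0, 0, 0]
r1 m[Q→φ4] = [0, 0, 0, 0]
r1 m[P→φ1] = [0, 0, 0, 0]
r1 m[P→φ3] = [0, 0, 0, 0]
r1 m[P→φ5] = [0, 0, 0, 0]
r1 m[P→φ6] = [0, 0, 0, 0]
r1 m[L→φ2] = [0, 0, 0, 0]
r1 m[B→φ0] = [0, 0, 0, 0]
r1 m[B→φ1] = [0, 0, 0, 0]
r1 m[J→φ4] = [0, 0, 0, 0]
r2 m[φ0→H] = [2, 1, 0, 1]
r2 m[φ0→B] = [3, 1, 0, 1]
r2 m[φ1→P] = [0, 1, 2, 0]
r2 m[φ1→B] = [4, 2, 0, 0]
r2 m[φ2→H] = [0, 0, 0, 0]
r2 m[φ2→L] = [0, 3, 4, 0]
r2 m[φ3→Q] = [2, 1, 4, 3]
r2 m[φ3→P] = [1, 2, 2, 4]
r2 m[φ4→Q] = [3, 0, 1, 2]
r2 m[φ4→J] = [2, 0, 2, 1]
r2 m[φ5→P] = [8, 5, 0, 2]
r2 m[φ6→P] = [8, 9, 0, 7]
r2 m[H→φ0] = [0, 0, 0, 0]
r2 m[H→φ2] = [2, 1, 0, 1]
r2 m[Q→φ3] = [3, 0, 1, 2]
r2 m[Q→φ4] = [2, 1, 4, 3]
r2 m[P→φ1] = [17, 16, 2, 13]
r2 m[P→φ3] = [16, 15, 2, 9]
r2 m[P→φ5] = [9, 12, 4, 11]
r2 m[P→φ6] = [9, 8, 4, 6]
r2 m[L→φ2] = [0, 0, 0, 0]
r2 m[B→φ0] = [4, 2, 0, 0]
r2 m[B→φ1] = [3, 1, 0, 1]
r2 m[J→φ4] = [0, 0, 0, 0]
r3 m[φ0→H] = [2, 1, 0, 1]
r3 m[φ0→B] = [3, 1, 0, 1]
r3 m[φ1→P] = [1, 1, 3, 0]
r3 m[φ1→B] = [10, 4, 5, 10]
r3 m[φ2→H] = [0, 0, 0, 0]
r3 m[φ2→L] = [1, 4, 4, 0]
r3 m[φ3→Q] = [4, 4, 9, 5]
r3 m[φ3→P] = [1, 2, 2, 5]
r3 m[φ4→Q] = [3, 0, 1, 2]
r3 m[φ4→J] = [5, 1, 6, 4]
r3 m[φ5→P] = [8, 5, 0, 2]
r3 m[φ6→P] = [8, 9, 0, 7]
r3 m[H→φ0] = [0, 0, 0, 0]
r3 m[H→φ2] = [2, 1, 0, 1]
r3 m[Q→φ3] = [3, 0, 1, 2]
r3 m[Q→φ4] = [2, 1, 4, 3]
r3 m[P→φ1] = [17, 16, 2, 13]
r3 m[P→φ3] = [16, 15, 2, 9]
r3 m[P→φ5] = [9, 12, 4, 11]
r3 m[P→φ6] = [9, 8, 4, 6]
r3 m[L→φ2] = [0, 0, 0, 0]
r3 m[B→φ0] = [4, 2, 0, 0]
r3 m[B→φ1] = [3, 1, 0, 1]
r3 m[J→φ4] = [0, 0, 0, 0]
r4 m[φ0→H] = [2, 1, 0, 1]
r4 m[φ0→B] = [3, 1, 0, 1]
r4 m[φ1→P] = [1, 1, 3, 0]
r4 m[φ1→B] = [10, 4, 5, 10]
r4 m[φ2→H] = [0, 0, 0, 0]
r4 m[φ2→L] = [1, 4, 4, 0]
r4 m[φ3→Q] = [4, 4, 9, 5]
r4 m[φ3→P] = [1, 2, 2, 5]
r4 m[φ4→Q] = [3, 0, 1, 2]
r4 m[φ4→J] = [5, 1, 6, 4]
r4 m[φ5→P] = [8, 5, 0, 2]
r4 m[φ6→P] = [8, 9, 0, 7]
r4 m[H→φ0] = [0, 0, 0, 0]
r4 m[H→φ2] = [2, 1, 0, 1]
r4 m[Q→φ3] = [3, 0, 1, 2]
r4 m[Q→φ4] = [4, 4, 9, 5]
r4 m[P→φ1] = [17, 16, 2, 14]
r4 m[P→φ3] = [17, 15, 3, 9]
r4 m[P→φ5] = [10, 12, 5, 12]
r4 m[P→φ6] = [10, 8, 5, 7]
r4 m[L→φ2] = [0, 0, 0, 0]
r4 m[B→φ0] = [10, 4, 5, 10]
r4 m[B→φ1] = [3, 1, 0, 1]
r4 m[J→φ4] = [0, 0, 0, 0]
r5 m[φ0→H] = [7, 5, 5, 11]
r5 m[φ0→B] = [3, 1, 0, 1]
r5 m[φ1→P] = [1, 1, 3, 0]
r5 m[φ1→B] = [10, 4, 5, 10]
r5 m[φ2→H] = [0, 0, 0, 0]
r5 m[φ2→L] = [1, 4, 4, 0]
r5 m[φ3→Q] = [5, 5, 10, 6]
r5 m[φ3→P] = [1, 2, 2, 5]
r5 m[φ4→Q] = [3, 0, 1, 2]
r5 m[φ4→J] = [7, 4, 10, 7]
r5 m[φ5→P] = [8, 5, 0, 2]
r5 m[φ6→P] = [8, 9, 0, 7]
r5 m[H→φ0] = [0, 0, 0, 0]
r5 m[H→φ2] = [2, 1, 0, 1]
r5 m[Q→φ3] = [3, 0, 1, 2]
r5 m[Q→φ4] = [4, 4, 9, 5]
r5 m[P→φ1] = [17, 16, 2, 14]
r5 m[P→φ3] = [17, 15, 3, 9]
r5 m[P→φ5] = [10, 12, 5, 12]
r5 m[P→φ6] = [10, 8, 5, 7]
r5 m[L→φ2] = [0, 0, 0, 0]
r5 m[B→φ0] = [10, 4, 5, 10]
r5 m[B→φ1] = [3, 1, 0, 1]
r5 m[J→φ4] = [0, 0, 0, 0]
r6 m[φ0→H] = [7, 5, 5, 11]
r6 m[φ0→B] = [3, 1, 0, 1]
r6 m[φ1→P] = [1, 1, 3, 0]
r6 m[φ1→B] = [10, 4, 5, 10]
r6 m[φ2→H] = [0, 0, 0, 0]
r6 m[φ2→L] = [1, 4, 4, 0]
r6 m[φ3→Q] = [5, 5, 10, 6]
r6 m[φ3→P] = [1, 2, 2, 5]
r6 m[φ4→Q] = [3, 0, 1, 2]
r6 m[φ4→J] = [7, 4, 10, 7]
r6 m[φ5→P] = [8, 5, 0, 2]
r6 m[φ6→P] = [8, 9, 0, 7]
r6 m[H→φ0] = [0, 0, 0, 0]
r6 m[H→φ2] = [7, 5, 5, 11]
r6 m[Q→φ3] = [3, 0, 1, 2]
r6 m[Q→φ4] = [5, 5, 10, 6]
r6 m[P→φ1] = [17, 16, 2, 14]
r6 m[P→φ3] = [17, 15, 3, 9]
r6 m[P→φ5] = [10, 12, 5, 12]
r6 m[P→φ6] = [10, 8, 5, 7]
r6 m[L→φ2] = [0, 0, 0, 0]
r6 m[B→φ0] = [10, 4, 5, 10]
r6 m[B→φ1] = [3, 1, 0, 1]
r6 m[J→φ4] = [0, 0, 0, 0]
r7 m[φ0→H] = [7, 5, 5, 11]
r7 m[φ0→B] = [3, 1, 0, 1]
r7 m[φ1→P] = [1, 1, 3, 0]
r7 m[φ1→B] = [10, 4, 5, 10]
r7 m[φ2→H] = [0, 0, 0, 0]
r7 m[φ2→L] = [5, 8, 9, 5]
r7 m[φ3→Q] = [5, 5, 10, 6]
r7 m[φ3→P] = [1, 2, 2, 5]
r7 m[φ4→Q] = [3, 0, 1, 2]
r7 m[φ4→J] = [8, 5, 11, 8]
r7 m[φ5→P] = [8, 5, 0, 2]
r7 m[φ6→P] = [8, 9, 0, 7]
r7 m[H→φ0] = [0, 0, 0, 0]
r7 m[H→φ2] = [7, 5, 5, 11]
r7 m[Q→φ3] = [3, 0, 1, 2]
r7 m[Q→φ4] = [5, 5, 10, 6]
r7 m[P→φ1] = [17, 16, 2, 14]
r7 m[P→φ3] = [17, 15, 3, 9]
r7 m[P→φ5] = [10, 12, 5, 12]
r7 m[P→φ6] = [10, 8, 5, 7]
r7 m[L→φ2] = [0, 0, 0, 0]
r7 m[B→φ0] = [10, 4, 5, 10]
r7 m[B→φ1] = [3, 1, 0, 1]
r7 m[J→φ4] = [0, 0, 0, 0]
r8 m[φ0→H] = [7, 5, 5, 11]
r8 m[φ0→B] = [3, 1, 0, 1]
r8 m[φ1→P] = [1, 1, 3, 0]
r8 m[φ1→B] = [10, 4, 5, 10]
r8 m[φ2→H] = [0, 0, 0, 0]
r8 m[φ2→L] = [5, 8, 9, 5]
r8 m[φ3→Q] = [5, 5, 10, 6]
r8 m[φ3→P] = [1, 2, 2, 5]
r8 m[φ4→Q] = [3, 0, 1, 2]
r8 m[φ4→J] = [8, 5, 11, 8]
r8 m[φ5→P] = [8, 5, 0, 2]
r8 m[φ6→P] = [8, 9, 0, 7]
r8 m[H→φ0] = [0, 0, 0, 0]
r8 m[H→φ2] = [7, 5, 5, 11]
r8 m[Q→φ3] = [3, 0, 1, 2]
r8 m[Q→φ4] = [5, 5, 10, 6]
r8 m[P→φ1] = [17, 16, 2, 14]
r8 m[P→φ3] = [17, 15, 3, 9]
r8 m[P→φ5] = [10, 12, 5, 12]
r8 m[P→φ6] = [10, 8, 5, 7]
r8 m[L→φ2] = [0, 0, 0, 0]
r8 m[B→φ0] = [10, 4, 5, 10]
r8 m[B→φ1] = [3, 1, 0, 1]
r8 m[J→φ4] = [0, 0, 0, 0]
fixed point reached at round 8
b[Q] = ⊗ incoming = [8, 5, 11, 8]

b[Q] = [8, 5, 11, 8]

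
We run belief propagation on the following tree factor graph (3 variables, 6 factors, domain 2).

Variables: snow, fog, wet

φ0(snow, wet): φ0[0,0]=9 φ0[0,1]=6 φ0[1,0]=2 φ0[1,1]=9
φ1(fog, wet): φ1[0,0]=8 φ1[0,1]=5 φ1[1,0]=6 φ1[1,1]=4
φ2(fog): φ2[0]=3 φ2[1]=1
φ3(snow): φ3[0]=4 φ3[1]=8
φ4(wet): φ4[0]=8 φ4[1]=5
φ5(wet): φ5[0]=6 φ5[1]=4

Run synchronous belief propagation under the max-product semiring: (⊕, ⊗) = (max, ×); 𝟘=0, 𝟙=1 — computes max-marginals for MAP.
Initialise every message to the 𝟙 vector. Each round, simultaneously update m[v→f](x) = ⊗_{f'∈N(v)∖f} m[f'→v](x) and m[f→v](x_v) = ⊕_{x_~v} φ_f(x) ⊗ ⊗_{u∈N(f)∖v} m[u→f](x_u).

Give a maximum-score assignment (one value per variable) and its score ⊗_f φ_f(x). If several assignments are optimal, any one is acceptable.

init: all messages = 𝟙 over 2 values
r1 m[φ0→snow] = [9, 9]
r1 m[φ0→wet] = [9, 9]
r1 m[φ1→fog] = [8, 6]
r1 m[φ1→wet] = [8, 5]
r1 m[φ2→fog] = [3, 1]
r1 m[φ3→snow] = [4, 8]
r1 m[φ4→wet] = [8, 5]
r1 m[φ5→wet] = [6, 4]
r1 m[snow→φ0] = [1, 1]
r1 m[snow→φ3] = [1, 1]
r1 m[fog→φ1] = [1, 1]
r1 m[fog→φ2] = [1, 1]
r1 m[wet→φ0] = [1, 1]
r1 m[wet→φ1] = [1, 1]
r1 m[wet→φ4] = [1, 1]
r1 m[wet→φ5] = [1, 1]
r2 m[φ0→snow] = [9, 9]
r2 m[φ0→wet] = [9, 9]
r2 m[φ1→fog] = [8, 6]
r2 m[φ1→wet] = [8, 5]
r2 m[φ2→fog] = [3, 1]
r2 m[φ3→snow] = [4, 8]
r2 m[φ4→wet] = [8, 5]
r2 m[φ5→wet] = [6, 4]
r2 m[snow→φ0] = [4, 8]
r2 m[snow→φ3] = [9, 9]
r2 m[fog→φ1] = [3, 1]
r2 m[fog→φ2] = [8, 6]
r2 m[wet→φ0] = [384, 100]
r2 m[wet→φ1] = [432, 180]
r2 m[wet→φ4] = [432, 180]
r2 m[wet→φ5] = [576, 225]
r3 m[φ0→snow] = [3456, 900]
r3 m[φ0→wet] = [36, 72]
r3 m[φ1→fog] = [3456, 2592]
r3 m[φ1→wet] = [24, 15]
r3 m[φ2→fog] = [3, 1]
r3 m[φ3→snow] = [4, 8]
r3 m[φ4→wet] = [8, 5]
r3 m[φ5→wet] = [6, 4]
r3 m[snow→φ0] = [4, 8]
r3 m[snow→φ3] = [9, 9]
r3 m[fog→φ1] = [3, 1]
r3 m[fog→φ2] = [8, 6]
r3 m[wet→φ0] = [384, 100]
r3 m[wet→φ1] = [432, 180]
r3 m[wet→φ4] = [432, 180]
r3 m[wet→φ5] = [576, 225]
r4 m[φ0→snow] = [3456, 900]
r4 m[φ0→wet] = [36, 72]
r4 m[φ1→fog] = [3456, 2592]
r4 m[φ1→wet] = [24, 15]
r4 m[φ2→fog] = [3, 1]
r4 m[φ3→snow] = [4, 8]
r4 m[φ4→wet] = [8, 5]
r4 m[φ5→wet] = [6, 4]
r4 m[snow→φ0] = [4, 8]
r4 m[snow→φ3] = [3456, 900]
r4 m[fog→φ1] = [3, 1]
r4 m[fog→φ2] = [3456, 2592]
r4 m[wet→φ0] = [1152, 300]
r4 m[wet→φ1] = [1728, 1440]
r4 m[wet→φ4] = [5184, 4320]
r4 m[wet→φ5] = [6912, 5400]
r5 m[φ0→snow] = [10368, 2700]
r5 m[φ0→wet] = [36, 72]
r5 m[φ1→fog] = [13824, 10368]
r5 m[φ1→wet] = [24, 15]
r5 m[φ2→fog] = [3, 1]
r5 m[φ3→snow] = [4, 8]
r5 m[φ4→wet] = [8, 5]
r5 m[φ5→wet] = [6, 4]
r5 m[snow→φ0] = [4, 8]
r5 m[snow→φ3] = [3456, 900]
r5 m[fog→φ1] = [3, 1]
r5 m[fog→φ2] = [3456, 2592]
r5 m[wet→φ0] = [1152, 300]
r5 m[wet→φ1] = [1728, 1440]
r5 m[wet→φ4] = [5184, 4320]
r5 m[wet→φ5] = [6912, 5400]
r6 m[φ0→snow] = [10368, 2700]
r6 m[φ0→wet] = [36, 72]
r6 m[φ1→fog] = [13824, 10368]
r6 m[φ1→wet] = [24, 15]
r6 m[φ2→fog] = [3, 1]
r6 m[φ3→snow] = [4, 8]
r6 m[φ4→wet] = [8, 5]
r6 m[φ5→wet] = [6, 4]
r6 m[snow→φ0] = [4, 8]
r6 m[snow→φ3] = [10368, 2700]
r6 m[fog→φ1] = [3, 1]
r6 m[fog→φ2] = [13824, 10368]
r6 m[wet→φ0] = [1152, 300]
r6 m[wet→φ1] = [1728, 1440]
r6 m[wet→φ4] = [5184, 4320]
r6 m[wet→φ5] = [6912, 5400]
r7 m[φ0→snow] = [10368, 2700]
r7 m[φ0→wet] = [36, 72]
r7 m[φ1→fog] = [13824, 10368]
r7 m[φ1→wet] = [24, 15]
r7 m[φ2→fog] = [3, 1]
r7 m[φ3→snow] = [4, 8]
r7 m[φ4→wet] = [8, 5]
r7 m[φ5→wet] = [6, 4]
r7 m[snow→φ0] = [4, 8]
r7 m[snow→φ3] = [10368, 2700]
r7 m[fog→φ1] = [3, 1]
r7 m[fog→φ2] = [13824, 10368]
r7 m[wet→φ0] = [1152, 300]
r7 m[wet→φ1] = [1728, 1440]
r7 m[wet→φ4] = [5184, 4320]
r7 m[wet→φ5] = [6912, 5400]
fixed point reached at round 7
traceback from snow: (snow=0, fog=0, wet=0), score=41472

assignment: (snow=0, fog=0, wet=0); score = 41472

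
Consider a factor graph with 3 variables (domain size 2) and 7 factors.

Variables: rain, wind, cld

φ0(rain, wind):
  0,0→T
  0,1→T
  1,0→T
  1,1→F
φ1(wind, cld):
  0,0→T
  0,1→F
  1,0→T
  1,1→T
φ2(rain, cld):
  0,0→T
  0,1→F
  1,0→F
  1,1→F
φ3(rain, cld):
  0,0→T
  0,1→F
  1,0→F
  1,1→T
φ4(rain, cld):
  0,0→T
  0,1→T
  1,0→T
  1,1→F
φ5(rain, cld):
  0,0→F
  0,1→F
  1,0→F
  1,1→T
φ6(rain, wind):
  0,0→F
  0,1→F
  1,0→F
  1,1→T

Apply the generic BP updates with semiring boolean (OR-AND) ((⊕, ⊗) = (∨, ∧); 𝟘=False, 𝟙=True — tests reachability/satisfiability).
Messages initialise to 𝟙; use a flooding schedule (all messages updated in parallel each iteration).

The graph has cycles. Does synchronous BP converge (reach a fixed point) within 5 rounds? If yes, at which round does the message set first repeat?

init: all messages = 𝟙 over 2 values
r1 m[φ0→rain] = [T, T]
r1 m[φ0→wind] = [T, T]
r1 m[φ1→wind] = [T, T]
r1 m[φ1→cld] = [T, T]
r1 m[φ2→rain] = [T, F]
r1 m[φ2→cld] = [T, F]
r1 m[φ3→rain] = [T, T]
r1 m[φ3→cld] = [T, T]
r1 m[φ4→rain] = [T, T]
r1 m[φ4→cld] = [T, T]
r1 m[φ5→rain] = [F, T]
r1 m[φ5→cld] = [F, T]
r1 m[φ6→rain] = [F, T]
r1 m[φ6→wind] = [F, T]
r1 m[rain→φ0] = [T, T]
r1 m[rain→φ2] = [T, T]
r1 m[rain→φ3] = [T, T]
r1 m[rain→φ4] = [T, T]
r1 m[rain→φ5] = [T, T]
r1 m[rain→φ6] = [T, T]
r1 m[wind→φ0] = [T, T]
r1 m[wind→φ1] = [T, T]
r1 m[wind→φ6] = [T, T]
r1 m[cld→φ1] = [T, T]
r1 m[cld→φ2] = [T, T]
r1 m[cld→φ3] = [T, T]
r1 m[cld→φ4] = [T, T]
r1 m[cld→φ5] = [T, T]
r2 m[φ0→rain] = [T, T]
r2 m[φ0→wind] = [T, T]
r2 m[φ1→wind] = [T, T]
r2 m[φ1→cld] = [T, T]
r2 m[φ2→rain] = [T, F]
r2 m[φ2→cld] = [T, F]
r2 m[φ3→rain] = [T, T]
r2 m[φ3→cld] = [T, T]
r2 m[φ4→rain] = [T, T]
r2 m[φ4→cld] = [T, T]
r2 m[φ5→rain] = [F, T]
r2 m[φ5→cld] = [F, T]
r2 m[φ6→rain] = [F, T]
r2 m[φ6→wind] = [F, T]
r2 m[rain→φ0] = [F, F]
r2 m[rain→φ2] = [F, T]
r2 m[rain→φ3] = [F, F]
r2 m[rain→φ4] = [F, F]
r2 m[rain→φ5] = [F, F]
r2 m[rain→φ6] = [F, F]
r2 m[wind→φ0] = [F, T]
r2 m[wind→φ1] = [F, T]
r2 m[wind→φ6] = [T, T]
r2 m[cld→φ1] = [F, F]
r2 m[cld→φ2] = [F, T]
r2 m[cld→φ3] = [F, F]
r2 m[cld→φ4] = [F, F]
r2 m[cld→φ5] = [T, F]
r3 m[φ0→rain] = [T, F]
r3 m[φ0→wind] = [F, F]
r3 m[φ1→wind] = [F, F]
r3 m[φ1→cld] = [T, T]
r3 m[φ2→rain] = [F, F]
r3 m[φ2→cld] = [F, F]
r3 m[φ3→rain] = [F, F]
r3 m[φ3→cld] = [F, F]
r3 m[φ4→rain] = [F, F]
r3 m[φ4→cld] = [F, F]
r3 m[φ5→rain] = [F, F]
r3 m[φ5→cld] = [F, F]
r3 m[φ6→rain] = [F, T]
r3 m[φ6→wind] = [F, F]
r3 m[rain→φ0] = [F, F]
r3 m[rain→φ2] = [F, T]
r3 m[rain→φ3] = [F, F]
r3 m[rain→φ4] = [F, F]
r3 m[rain→φ5] = [F, F]
r3 m[rain→φ6] = [F, F]
r3 m[wind→φ0] = [F, T]
r3 m[wind→φ1] = [F, T]
r3 m[wind→φ6] = [T, T]
r3 m[cld→φ1] = [F, F]
r3 m[cld→φ2] = [F, T]
r3 m[cld→φ3] = [F, F]
r3 m[cld→φ4] = [F, F]
r3 m[cld→φ5] = [T, F]
r4 m[φ0→rain] = [T, F]
r4 m[φ0→wind] = [F, F]
r4 m[φ1→wind] = [F, F]
r4 m[φ1→cld] = [T, T]
r4 m[φ2→rain] = [F, F]
r4 m[φ2→cld] = [F, F]
r4 m[φ3→rain] = [F, F]
r4 m[φ3→cld] = [F, F]
r4 m[φ4→rain] = [F, F]
r4 m[φ4→cld] = [F, F]
r4 m[φ5→rain] = [F, F]
r4 m[φ5→cld] = [F, F]
r4 m[φ6→rain] = [F, T]
r4 m[φ6→wind] = [F, F]
r4 m[rain→φ0] = [F, F]
r4 m[rain→φ2] = [F, F]
r4 m[rain→φ3] = [F, F]
r4 m[rain→φ4] = [F, F]
r4 m[rain→φ5] = [F, F]
r4 m[rain→φ6] = [F, F]
r4 m[wind→φ0] = [F, F]
r4 m[wind→φ1] = [F, F]
r4 m[wind→φ6] = [F, F]
r4 m[cld→φ1] = [F, F]
r4 m[cld→φ2] = [F, F]
r4 m[cld→φ3] = [F, F]
r4 m[cld→φ4] = [F, F]
r4 m[cld→φ5] = [F, F]
r5 m[φ0→rain] = [F, F]
r5 m[φ0→wind] = [F, F]
r5 m[φ1→wind] = [F, F]
r5 m[φ1→cld] = [F, F]
r5 m[φ2→rain] = [F, F]
r5 m[φ2→cld] = [F, F]
r5 m[φ3→rain] = [F, F]
r5 m[φ3→cld] = [F, F]
r5 m[φ4→rain] = [F, F]
r5 m[φ4→cld] = [F, F]
r5 m[φ5→rain] = [F, F]
r5 m[φ5→cld] = [F, F]
r5 m[φ6→rain] = [F, F]
r5 m[φ6→wind] = [F, F]
r5 m[rain→φ0] = [F, F]
r5 m[rain→φ2] = [F, F]
r5 m[rain→φ3] = [F, F]
r5 m[rain→φ4] = [F, F]
r5 m[rain→φ5] = [F, F]
r5 m[rain→φ6] = [F, F]
r5 m[wind→φ0] = [F, F]
r5 m[wind→φ1] = [F, F]
r5 m[wind→φ6] = [F, F]
r5 m[cld→φ1] = [F, F]
r5 m[cld→φ2] = [F, F]
r5 m[cld→φ3] = [F, F]
r5 m[cld→φ4] = [F, F]
r5 m[cld→φ5] = [F, F]
no fixed point within 5 rounds

NOT CONVERGED within 5 rounds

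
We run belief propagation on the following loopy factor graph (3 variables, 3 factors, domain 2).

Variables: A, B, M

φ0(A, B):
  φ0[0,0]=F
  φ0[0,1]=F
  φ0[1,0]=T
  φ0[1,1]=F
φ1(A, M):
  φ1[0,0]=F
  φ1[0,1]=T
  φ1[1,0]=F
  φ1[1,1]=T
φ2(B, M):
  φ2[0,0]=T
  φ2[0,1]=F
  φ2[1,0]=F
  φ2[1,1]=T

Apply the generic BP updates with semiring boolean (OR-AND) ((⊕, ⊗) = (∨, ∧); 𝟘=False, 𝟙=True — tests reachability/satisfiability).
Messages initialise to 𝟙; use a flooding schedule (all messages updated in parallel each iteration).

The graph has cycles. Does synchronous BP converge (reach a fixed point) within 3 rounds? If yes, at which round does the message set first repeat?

init: all messages = 𝟙 over 2 values
r1 m[φ0→A] = [F, T]
r1 m[φ0→B] = [T, F]
r1 m[φ1→A] = [T, T]
r1 m[φ1→M] = [F, T]
r1 m[φ2→B] = [T, T]
r1 m[φ2→M] = [T, T]
r1 m[A→φ0] = [T, T]
r1 m[A→φ1] = [T, T]
r1 m[B→φ0] = [T, T]
r1 m[B→φ2] = [T, T]
r1 m[M→φ1] = [T, T]
r1 m[M→φ2] = [T, T]
r2 m[φ0→A] = [F, T]
r2 m[φ0→B] = [T, F]
r2 m[φ1→A] = [T, T]
r2 m[φ1→M] = [F, T]
r2 m[φ2→B] = [T, T]
r2 m[φ2→M] = [T, T]
r2 m[A→φ0] = [T, T]
r2 m[A→φ1] = [F, T]
r2 m[B→φ0] = [T, T]
r2 m[B→φ2] = [T, F]
r2 m[M→φ1] = [T, T]
r2 m[M→φ2] = [F, T]
r3 m[φ0→A] = [F, T]
r3 m[φ0→B] = [T, F]
r3 m[φ1→A] = [T, T]
r3 m[φ1→M] = [F, T]
r3 m[φ2→B] = [F, T]
r3 m[φ2→M] = [T, F]
r3 m[A→φ0] = [T, T]
r3 m[A→φ1] = [F, T]
r3 m[B→φ0] = [T, T]
r3 m[B→φ2] = [T, F]
r3 m[M→φ1] = [T, T]
r3 m[M→φ2] = [F, T]
no fixed point within 3 rounds

NOT CONVERGED within 3 rounds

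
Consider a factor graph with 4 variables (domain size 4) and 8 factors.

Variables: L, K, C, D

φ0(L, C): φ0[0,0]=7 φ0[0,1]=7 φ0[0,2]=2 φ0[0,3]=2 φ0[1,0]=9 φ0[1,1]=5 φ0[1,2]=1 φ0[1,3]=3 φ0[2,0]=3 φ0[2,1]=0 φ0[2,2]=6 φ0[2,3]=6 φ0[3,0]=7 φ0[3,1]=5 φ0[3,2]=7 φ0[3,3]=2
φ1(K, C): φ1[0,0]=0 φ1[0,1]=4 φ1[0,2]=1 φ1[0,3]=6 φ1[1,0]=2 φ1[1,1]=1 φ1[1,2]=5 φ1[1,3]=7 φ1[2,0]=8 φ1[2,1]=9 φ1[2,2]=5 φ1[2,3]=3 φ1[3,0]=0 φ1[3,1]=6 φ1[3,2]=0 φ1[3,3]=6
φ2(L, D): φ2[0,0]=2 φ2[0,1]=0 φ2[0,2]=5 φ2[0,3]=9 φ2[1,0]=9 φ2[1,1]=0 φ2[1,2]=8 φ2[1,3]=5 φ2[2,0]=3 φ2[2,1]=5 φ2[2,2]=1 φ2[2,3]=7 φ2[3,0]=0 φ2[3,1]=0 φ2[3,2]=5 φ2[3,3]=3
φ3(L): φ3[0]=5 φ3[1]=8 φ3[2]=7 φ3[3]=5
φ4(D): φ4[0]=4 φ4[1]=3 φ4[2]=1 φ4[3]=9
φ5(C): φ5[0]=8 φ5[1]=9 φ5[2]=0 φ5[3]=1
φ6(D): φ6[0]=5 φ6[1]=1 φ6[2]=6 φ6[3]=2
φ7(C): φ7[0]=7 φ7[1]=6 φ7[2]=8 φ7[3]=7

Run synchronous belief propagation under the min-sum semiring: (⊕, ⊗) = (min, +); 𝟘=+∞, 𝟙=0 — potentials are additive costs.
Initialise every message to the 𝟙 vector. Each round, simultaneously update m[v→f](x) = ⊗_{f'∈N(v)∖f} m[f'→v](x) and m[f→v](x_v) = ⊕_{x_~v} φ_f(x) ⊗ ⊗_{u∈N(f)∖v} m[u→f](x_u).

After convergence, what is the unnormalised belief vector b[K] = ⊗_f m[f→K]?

init: all messages = 𝟙 over 4 values
r1 m[φ0→L] = [2, 1, 0, 2]
r1 m[φ0→C] = [3, 0, 1, 2]
r1 m[φ1→K] = [0, 1, 3, 0]
r1 m[φ1→C] = [0, 1, 0, 3]
r1 m[φ2→L] = [0, 0, 1, 0]
r1 m[φ2→D] = [0, 0, 1, 3]
r1 m[φ3→L] = [5, 8, 7, 5]
r1 m[φ4→D] = [4, 3, 1, 9]
r1 m[φ5→C] = [8, 9, 0, 1]
r1 m[φ6→D] = [5, 1, 6, 2]
r1 m[φ7→C] = [7, 6, 8, 7]
r1 m[L→φ0] = [0, 0, 0, 0]
r1 m[L→φ2] = [0, 0, 0, 0]
r1 m[L→φ3] = [0, 0, 0, 0]
r1 m[K→φ1] = [0, 0, 0, 0]
r1 m[C→φ0] = [0, 0, 0, 0]
r1 m[C→φ1] = [0, 0, 0, 0]
r1 m[C→φ5] = [0, 0, 0, 0]
r1 m[C→φ7] = [0, 0, 0, 0]
r1 m[D→φ2] = [0, 0, 0, 0]
r1 m[D→φ4] = [0, 0, 0, 0]
r1 m[D→φ6] = [0, 0, 0, 0]
r2 m[φ0→L] = [2, 1, 0, 2]
r2 m[φ0→C] = [3, 0, 1, 2]
r2 m[φ1→K] = [0, 1, 3, 0]
r2 m[φ1→C] = [0, 1, 0, 3]
r2 m[φ2→L] = [0, 0, 1, 0]
r2 m[φ2→D] = [0, 0, 1, 3]
r2 m[φ3→L] = [5, 8, 7, 5]
r2 m[φ4→D] = [4, 3, 1, 9]
r2 m[φ5→C] = [8, 9, 0, 1]
r2 m[φ6→D] = [5, 1, 6, 2]
r2 m[φ7→C] = [7, 6, 8, 7]
r2 m[L→φ0] = [5, 8, 8, 5]
r2 m[L→φ2] = [7, 9, 7, 7]
r2 m[L→φ3] = [2, 1, 1, 2]
r2 m[K→φ1] = [0, 0, 0, 0]
r2 m[C→φ0] = [15, 16, 8, 11]
r2 m[C→φ1] = [18, 15, 9, 10]
r2 m[C→φ5] = [10, 7, 9, 12]
r2 m[C→φ7] = [11, 10, 1, 6]
r2 m[D→φ2] = [9, 4, 7, 11]
r2 m[D→φ4] = [5, 1, 7, 5]
r2 m[D→φ6] = [4, 3, 2, 12]
r3 m[φ0→L] = [10, 9, 14, 13]
r3 m[φ0→C] = [11, 8, 7, 7]
r3 m[φ1→K] = [10, 14, 13, 9]
r3 m[φ1→C] = [0, 1, 0, 3]
r3 m[φ2→L] = [4, 4, 8, 4]
r3 m[φ2→D] = [7, 7, 8, 10]
r3 m[φ3→L] = [5, 8, 7, 5]
r3 m[φ4→D] = [4, 3, 1, 9]
r3 m[φ5→C] = [8, 9, 0, 1]
r3 m[φ6→D] = [5, 1, 6, 2]
r3 m[φ7→C] = [7, 6, 8, 7]
r3 m[L→φ0] = [5, 8, 8, 5]
r3 m[L→φ2] = [7, 9, 7, 7]
r3 m[L→φ3] = [2, 1, 1, 2]
r3 m[K→φ1] = [0, 0, 0, 0]
r3 m[C→φ0] = [15, 16, 8, 11]
r3 m[C→φ1] = [18, 15, 9, 10]
r3 m[C→φ5] = [10, 7, 9, 12]
r3 m[C→φ7] = [11, 10, 1, 6]
r3 m[D→φ2] = [9, 4, 7, 11]
r3 m[D→φ4] = [5, 1, 7, 5]
r3 m[D→φ6] = [4, 3, 2, 12]
r4 m[φ0→L] = [10, 9, 14, 13]
r4 m[φ0→C] = [11, 8, 7, 7]
r4 m[φ1→K] = [10, 14, 13, 9]
r4 m[φ1→C] = [0, 1, 0, 3]
r4 m[φ2→L] = [4, 4, 8, 4]
r4 m[φ2→D] = [7, 7, 8, 10]
r4 m[φ3→L] = [5, 8, 7, 5]
r4 m[φ4→D] = [4, 3, 1, 9]
r4 m[φ5→C] = [8, 9, 0, 1]
r4 m[φ6→D] = [5, 1, 6, 2]
r4 m[φ7→C] = [7, 6, 8, 7]
r4 m[L→φ0] = [9, 12, 15, 9]
r4 m[L→φ2] = [15, 17, 21, 18]
r4 m[L→φ3] = [14, 13, 22, 17]
r4 m[K→φ1] = [0, 0, 0, 0]
r4 m[C→φ0] = [15, 16, 8, 11]
r4 m[C→φ1] = [26, 23, 15, 15]
r4 m[C→φ5] = [18, 15, 15, 17]
r4 m[C→φ7] = [19, 18, 7, 11]
r4 m[D→φ2] = [9, 4, 7, 11]
r4 m[D→φ4] = [12, 8, 14, 12]
r4 m[D→φ6] = [11, 10, 9, 19]
r5 m[φ0→L] = [10, 9, 14, 13]
r5 m[φ0→C] = [16, 14, 11, 11]
r5 m[φ1→K] = [16, 20, 18, 15]
r5 m[φ1→C] = [0, 1, 0, 3]
r5 m[φ2→L] = [4, 4, 8, 4]
r5 m[φ2→D] = [17, 15, 20, 21]
r5 m[φ3→L] = [5, 8, 7, 5]
r5 m[φ4→D] = [4, 3, 1, 9]
r5 m[φ5→C] = [8, 9, 0, 1]
r5 m[φ6→D] = [5, 1, 6, 2]
r5 m[φ7→C] = [7, 6, 8, 7]
r5 m[L→φ0] = [9, 12, 15, 9]
r5 m[L→φ2] = [15, 17, 21, 18]
r5 m[L→φ3] = [14, 13, 22, 17]
r5 m[K→φ1] = [0, 0, 0, 0]
r5 m[C→φ0] = [15, 16, 8, 11]
r5 m[C→φ1] = [26, 23, 15, 15]
r5 m[C→φ5] = [18, 15, 15, 17]
r5 m[C→φ7] = [19, 18, 7, 11]
r5 m[D→φ2] = [9, 4, 7, 11]
r5 m[D→φ4] = [12, 8, 14, 12]
r5 m[D→φ6] = [11, 10, 9, 19]
r6 m[φ0→L] = [10, 9, 14, 13]
r6 m[φ0→C] = [16, 14, 11, 11]
r6 m[φ1→K] = [16, 20, 18, 15]
r6 m[φ1→C] = [0, 1, 0, 3]
r6 m[φ2→L] = [4, 4, 8, 4]
r6 m[φ2→D] = [17, 15, 20, 21]
r6 m[φ3→L] = [5, 8, 7, 5]
r6 m[φ4→D] = [4, 3, 1, 9]
r6 m[φ5→C] = [8, 9, 0, 1]
r6 m[φ6→D] = [5, 1, 6, 2]
r6 m[φ7→C] = [7, 6, 8, 7]
r6 m[L→φ0] = [9, 12, 15, 9]
r6 m[L→φ2] = [15, 17, 21, 18]
r6 m[L→φ3] = [14, 13, 22, 17]
r6 m[K→φ1] = [0, 0, 0, 0]
r6 m[C→φ0] = [15, 16, 8, 11]
r6 m[C→φ1] = [31, 29, 19, 19]
r6 m[C→φ5] = [23, 21, 19, 21]
r6 m[C→φ7] = [24, 24, 11, 15]
r6 m[D→φ2] = [9, 4, 7, 11]
r6 m[D→φ4] = [22, 16, 26, 23]
r6 m[D→φ6] = [21, 18, 21, 30]
r7 m[φ0→L] = [10, 9, 14, 13]
r7 m[φ0→C] = [16, 14, 11, 11]
r7 m[φ1→K] = [20, 24, 22, 19]
r7 m[φ1→C] = [0, 1, 0, 3]
r7 m[φ2→L] = [4, 4, 8, 4]
r7 m[φ2→D] = [17, 15, 20, 21]
r7 m[φ3→L] = [5, 8, 7, 5]
r7 m[φ4→D] = [4, 3, 1, 9]
r7 m[φ5→C] = [8, 9, 0, 1]
r7 m[φ6→D] = [5, 1, 6, 2]
r7 m[φ7→C] = [7, 6, 8, 7]
r7 m[L→φ0] = [9, 12, 15, 9]
r7 m[L→φ2] = [15, 17, 21, 18]
r7 m[L→φ3] = [14, 13, 22, 17]
r7 m[K→φ1] = [0, 0, 0, 0]
r7 m[C→φ0] = [15, 16, 8, 11]
r7 m[C→φ1] = [31, 29, 19, 19]
r7 m[C→φ5] = [23, 21, 19, 21]
r7 m[C→φ7] = [24, 24, 11, 15]
r7 m[D→φ2] = [9, 4, 7, 11]
r7 m[D→φ4] = [22, 16, 26, 23]
r7 m[D→φ6] = [21, 18, 21, 30]
r8 m[φ0→L] = [10, 9, 14, 13]
r8 m[φ0→C] = [16, 14, 11, 11]
r8 m[φ1→K] = [20, 24, 22, 19]
r8 m[φ1→C] = [0, 1, 0, 3]
r8 m[φ2→L] = [4, 4, 8, 4]
r8 m[φ2→D] = [17, 15, 20, 21]
r8 m[φ3→L] = [5, 8, 7, 5]
r8 m[φ4→D] = [4, 3, 1, 9]
r8 m[φ5→C] = [8, 9, 0, 1]
r8 m[φ6→D] = [5, 1, 6, 2]
r8 m[φ7→C] = [7, 6, 8, 7]
r8 m[L→φ0] = [9, 12, 15, 9]
r8 m[L→φ2] = [15, 17, 21, 18]
r8 m[L→φ3] = [14, 13, 22, 17]
r8 m[K→φ1] = [0, 0, 0, 0]
r8 m[C→φ0] = [15, 16, 8, 11]
r8 m[C→φ1] = [31, 29, 19, 19]
r8 m[C→φ5] = [23, 21, 19, 21]
r8 m[C→φ7] = [24, 24, 11, 15]
r8 m[D→φ2] = [9, 4, 7, 11]
r8 m[D→φ4] = [22, 16, 26, 23]
r8 m[D→φ6] = [21, 18, 21, 30]
fixed point reached at round 8
b[K] = ⊗ incoming = [20, 24, 22, 19]

b[K] = [20, 24, 22, 19]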